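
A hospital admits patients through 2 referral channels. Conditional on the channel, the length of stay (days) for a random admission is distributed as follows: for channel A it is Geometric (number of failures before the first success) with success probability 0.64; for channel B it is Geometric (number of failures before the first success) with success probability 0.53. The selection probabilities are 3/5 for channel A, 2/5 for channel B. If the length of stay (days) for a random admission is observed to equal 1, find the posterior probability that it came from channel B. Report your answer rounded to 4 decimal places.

0.4189

Likelihoods P(X=1 | ·): A: 0.2304; B: 0.2491.
Posterior ∝ prior × likelihood. Numerator for B: 0.4·0.2491 = 0.09964.
Normalizing constant: 0.6·0.2304 + 0.4·0.2491 = 0.23788.
P(B | observation) = 0.09964 / 0.23788 = 0.418867.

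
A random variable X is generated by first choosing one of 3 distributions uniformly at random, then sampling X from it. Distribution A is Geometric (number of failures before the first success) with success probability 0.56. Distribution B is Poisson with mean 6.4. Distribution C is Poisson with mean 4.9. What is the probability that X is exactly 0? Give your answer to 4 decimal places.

Conditional on each component, P(X = 0): A: 0.56; B: 0.00166156; C: 0.00744658.
By total probability, P(X = 0) = 0.333333·0.56 + 0.333333·0.00166156 + 0.333333·0.00744658 = 0.189703.

0.1897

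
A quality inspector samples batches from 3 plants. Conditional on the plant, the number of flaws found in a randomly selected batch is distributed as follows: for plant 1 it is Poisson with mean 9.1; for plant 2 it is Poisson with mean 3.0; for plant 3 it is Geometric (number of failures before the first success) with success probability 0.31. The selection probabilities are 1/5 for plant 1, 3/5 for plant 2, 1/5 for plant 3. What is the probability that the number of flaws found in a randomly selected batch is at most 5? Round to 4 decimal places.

Conditional on each plant, P(X ≤ 5): 1: 0.109751; 2: 0.916082; 3: 0.892082.
By total probability, P(X ≤ 5) = 0.2·0.109751 + 0.6·0.916082 + 0.2·0.892082 = 0.750016.

0.7500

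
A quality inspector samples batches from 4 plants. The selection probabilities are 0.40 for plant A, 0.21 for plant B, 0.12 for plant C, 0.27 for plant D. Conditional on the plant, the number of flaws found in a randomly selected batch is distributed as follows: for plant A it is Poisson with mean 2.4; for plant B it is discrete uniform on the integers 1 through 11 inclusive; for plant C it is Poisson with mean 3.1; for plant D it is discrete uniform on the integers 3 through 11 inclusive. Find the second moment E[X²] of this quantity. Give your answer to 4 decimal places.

29.4792

For each component E[X²] = Var + (mean)², giving A: 8.16; B: 46; C: 12.71; D: 55.6667.
Overall E[X²] = 0.4·8.16 + 0.21·46 + 0.12·12.71 + 0.27·55.6667 = 29.4792.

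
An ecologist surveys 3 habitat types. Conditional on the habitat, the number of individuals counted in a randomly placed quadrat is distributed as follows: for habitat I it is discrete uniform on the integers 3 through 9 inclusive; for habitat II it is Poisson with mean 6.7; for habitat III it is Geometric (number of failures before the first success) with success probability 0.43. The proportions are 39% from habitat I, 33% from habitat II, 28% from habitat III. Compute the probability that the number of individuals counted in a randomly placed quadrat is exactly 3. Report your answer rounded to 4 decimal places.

Conditional on each habitat, P(X = 3): I: 0.142857; II: 0.0617021; III: 0.079633.
By total probability, P(X = 3) = 0.39·0.142857 + 0.33·0.0617021 + 0.28·0.079633 = 0.0983732.

0.0984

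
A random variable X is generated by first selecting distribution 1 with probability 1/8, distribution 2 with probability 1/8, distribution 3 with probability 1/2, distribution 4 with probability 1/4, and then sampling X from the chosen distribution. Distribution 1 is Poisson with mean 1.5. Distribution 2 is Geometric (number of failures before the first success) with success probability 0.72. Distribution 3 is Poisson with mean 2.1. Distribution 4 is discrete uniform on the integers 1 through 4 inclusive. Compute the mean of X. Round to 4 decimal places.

1.9111

Component means — 1: 1.5; 2: 0.388889; 3: 2.1; 4: 2.5.
E[X] = 0.125·1.5 + 0.125·0.388889 + 0.5·2.1 + 0.25·2.5 = 1.91111.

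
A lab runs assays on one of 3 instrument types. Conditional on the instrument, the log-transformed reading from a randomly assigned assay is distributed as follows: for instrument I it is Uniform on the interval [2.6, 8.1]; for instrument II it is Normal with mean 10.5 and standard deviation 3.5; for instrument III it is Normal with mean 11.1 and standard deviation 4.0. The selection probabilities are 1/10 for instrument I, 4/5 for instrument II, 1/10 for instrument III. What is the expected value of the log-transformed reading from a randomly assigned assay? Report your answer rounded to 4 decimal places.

Component means — I: 5.35; II: 10.5; III: 11.1.
E[X] = 0.1·5.35 + 0.8·10.5 + 0.1·11.1 = 10.045.

10.0450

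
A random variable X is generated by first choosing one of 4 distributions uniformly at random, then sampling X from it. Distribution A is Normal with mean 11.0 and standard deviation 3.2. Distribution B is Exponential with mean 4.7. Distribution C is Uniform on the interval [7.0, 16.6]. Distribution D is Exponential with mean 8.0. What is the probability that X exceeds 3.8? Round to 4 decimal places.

0.7638

Conditional on each component, P(X > 3.8): A: 0.987776; B: 0.445521; C: 1; D: 0.621885.
By total probability, P(X > 3.8) = 0.25·0.987776 + 0.25·0.445521 + 0.25·1 + 0.25·0.621885 = 0.763795.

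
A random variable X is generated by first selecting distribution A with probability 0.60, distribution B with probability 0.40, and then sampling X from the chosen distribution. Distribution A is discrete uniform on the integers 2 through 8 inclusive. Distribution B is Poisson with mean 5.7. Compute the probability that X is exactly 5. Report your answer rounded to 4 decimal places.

Conditional on each component, P(X = 5): A: 0.142857; B: 0.16777.
By total probability, P(X = 5) = 0.6·0.142857 + 0.4·0.16777 = 0.152822.

0.1528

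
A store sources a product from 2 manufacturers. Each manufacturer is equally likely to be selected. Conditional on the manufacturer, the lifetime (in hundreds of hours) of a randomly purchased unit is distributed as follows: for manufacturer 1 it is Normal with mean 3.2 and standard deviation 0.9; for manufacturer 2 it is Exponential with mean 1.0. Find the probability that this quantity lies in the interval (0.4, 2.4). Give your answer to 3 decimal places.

Conditional on each manufacturer, P(0.4 < X < 2.4): 1: 0.186099; 2: 0.579602.
By total probability, P(0.4 < X < 2.4) = 0.5·0.186099 + 0.5·0.579602 = 0.382851.

0.383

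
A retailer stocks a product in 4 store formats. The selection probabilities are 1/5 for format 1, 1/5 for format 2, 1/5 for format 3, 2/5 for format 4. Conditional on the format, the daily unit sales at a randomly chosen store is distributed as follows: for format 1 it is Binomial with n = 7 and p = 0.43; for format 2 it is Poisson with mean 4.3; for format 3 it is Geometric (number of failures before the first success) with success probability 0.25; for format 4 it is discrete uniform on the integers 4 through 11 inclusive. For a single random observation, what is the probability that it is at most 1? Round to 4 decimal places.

0.1264

Conditional on each format, P(X ≤ 1): 1: 0.122781; 2: 0.0719134; 3: 0.4375; 4: 0.
By total probability, P(X ≤ 1) = 0.2·0.122781 + 0.2·0.0719134 + 0.2·0.4375 + 0.4·0 = 0.126439.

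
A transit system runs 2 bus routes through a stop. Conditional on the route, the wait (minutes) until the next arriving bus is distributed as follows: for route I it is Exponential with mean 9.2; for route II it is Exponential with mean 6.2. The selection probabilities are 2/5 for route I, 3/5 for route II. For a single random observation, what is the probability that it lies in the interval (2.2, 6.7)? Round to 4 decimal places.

Conditional on each route, P(2.2 < X < 6.7): I: 0.304564; II: 0.36191.
By total probability, P(2.2 < X < 6.7) = 0.4·0.304564 + 0.6·0.36191 = 0.338972.

0.3390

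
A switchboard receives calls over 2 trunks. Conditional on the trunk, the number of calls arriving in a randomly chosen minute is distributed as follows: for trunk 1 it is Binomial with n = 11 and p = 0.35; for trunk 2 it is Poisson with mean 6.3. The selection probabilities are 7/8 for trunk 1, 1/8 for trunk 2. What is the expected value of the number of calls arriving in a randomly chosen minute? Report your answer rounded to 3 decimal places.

4.156

Component means — 1: 3.85; 2: 6.3.
E[X] = 0.875·3.85 + 0.125·6.3 = 4.15625.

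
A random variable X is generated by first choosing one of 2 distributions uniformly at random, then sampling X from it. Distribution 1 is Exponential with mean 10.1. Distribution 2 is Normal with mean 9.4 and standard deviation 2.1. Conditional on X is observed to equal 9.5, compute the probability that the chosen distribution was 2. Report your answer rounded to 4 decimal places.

0.8308

Likelihoods f(9.5 | ·): 1: 0.0386531; 2: 0.189757.
Posterior ∝ prior × likelihood. Numerator for 2: 0.5·0.189757 = 0.0948786.
Normalizing constant: 0.5·0.0386531 + 0.5·0.189757 = 0.114205.
P(2 | observation) = 0.0948786 / 0.114205 = 0.830774.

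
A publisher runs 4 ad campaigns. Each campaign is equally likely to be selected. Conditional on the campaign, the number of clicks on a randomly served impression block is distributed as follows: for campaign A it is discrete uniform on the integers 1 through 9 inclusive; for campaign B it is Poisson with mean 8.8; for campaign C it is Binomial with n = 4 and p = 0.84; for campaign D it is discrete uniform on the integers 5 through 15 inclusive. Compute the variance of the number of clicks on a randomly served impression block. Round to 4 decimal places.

13.8294

Per component, A: μ=5, E[X²]=31.6667; B: μ=8.8, E[X²]=86.24; C: μ=3.36, E[X²]=11.8272; D: μ=10, E[X²]=110.
E[X] = 0.25·5 + 0.25·8.8 + 0.25·3.36 + 0.25·10 = 6.79.
E[X²] = 0.25·31.6667 + 0.25·86.24 + 0.25·11.8272 + 0.25·110 = 59.9335.
Var(X) = E[X²] − (E[X])² = 59.9335 − 46.1041 = 13.8294.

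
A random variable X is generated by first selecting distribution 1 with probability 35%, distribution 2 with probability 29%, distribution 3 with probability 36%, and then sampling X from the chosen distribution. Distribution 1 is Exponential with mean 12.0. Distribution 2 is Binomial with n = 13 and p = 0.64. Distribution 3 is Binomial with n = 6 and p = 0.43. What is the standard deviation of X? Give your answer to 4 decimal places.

8.2337

Per component, 1: μ=12, E[X²]=288; 2: μ=8.32, E[X²]=72.2176; 3: μ=2.58, E[X²]=8.127.
E[X] = 0.35·12 + 0.29·8.32 + 0.36·2.58 = 7.5416.
E[X²] = 0.35·288 + 0.29·72.2176 + 0.36·8.127 = 124.669.
Var(X) = E[X²] − (E[X])² = 124.669 − 56.8757 = 67.7931.
SD(X) = √67.7931 = 8.23366.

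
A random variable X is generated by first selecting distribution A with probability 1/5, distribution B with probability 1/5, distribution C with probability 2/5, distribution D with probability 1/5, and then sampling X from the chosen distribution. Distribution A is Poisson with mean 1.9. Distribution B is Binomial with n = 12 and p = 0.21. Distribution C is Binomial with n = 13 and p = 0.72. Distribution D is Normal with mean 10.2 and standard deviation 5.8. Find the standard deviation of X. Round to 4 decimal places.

Per component, A: μ=1.9, E[X²]=5.51; B: μ=2.52, E[X²]=8.3412; C: μ=9.36, E[X²]=90.2304; D: μ=10.2, E[X²]=137.68.
E[X] = 0.2·1.9 + 0.2·2.52 + 0.4·9.36 + 0.2·10.2 = 6.668.
E[X²] = 0.2·5.51 + 0.2·8.3412 + 0.4·90.2304 + 0.2·137.68 = 66.3984.
Var(X) = E[X²] − (E[X])² = 66.3984 − 44.4622 = 21.9362.
SD(X) = √21.9362 = 4.68361.

4.6836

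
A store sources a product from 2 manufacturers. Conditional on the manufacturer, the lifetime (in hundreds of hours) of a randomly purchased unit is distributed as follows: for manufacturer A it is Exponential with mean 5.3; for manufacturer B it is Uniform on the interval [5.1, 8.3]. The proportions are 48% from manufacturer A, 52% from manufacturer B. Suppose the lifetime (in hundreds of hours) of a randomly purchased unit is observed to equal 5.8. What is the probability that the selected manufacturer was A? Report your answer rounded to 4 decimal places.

Likelihoods f(5.8 | ·): A: 0.0631624; B: 0.3125.
Posterior ∝ prior × likelihood. Numerator for A: 0.48·0.0631624 = 0.0303179.
Normalizing constant: 0.48·0.0631624 + 0.52·0.3125 = 0.192818.
P(A | observation) = 0.0303179 / 0.192818 = 0.157236.

0.1572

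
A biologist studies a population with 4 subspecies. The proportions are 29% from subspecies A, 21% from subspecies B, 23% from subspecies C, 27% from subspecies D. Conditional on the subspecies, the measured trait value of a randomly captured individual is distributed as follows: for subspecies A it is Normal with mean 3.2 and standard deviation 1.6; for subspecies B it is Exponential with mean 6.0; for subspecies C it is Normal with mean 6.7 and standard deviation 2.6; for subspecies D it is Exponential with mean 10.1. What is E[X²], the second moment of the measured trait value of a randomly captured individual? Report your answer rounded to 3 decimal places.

For each component E[X²] = Var + (mean)², giving A: 12.8; B: 72; C: 51.65; D: 204.02.
Overall E[X²] = 0.29·12.8 + 0.21·72 + 0.23·51.65 + 0.27·204.02 = 85.7969.

85.797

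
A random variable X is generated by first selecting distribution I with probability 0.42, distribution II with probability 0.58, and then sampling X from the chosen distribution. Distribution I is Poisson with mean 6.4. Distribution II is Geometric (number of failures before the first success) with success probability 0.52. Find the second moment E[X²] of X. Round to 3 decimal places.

For each component E[X²] = Var + (mean)², giving I: 47.36; II: 2.62722.
Overall E[X²] = 0.42·47.36 + 0.58·2.62722 = 21.415.

21.415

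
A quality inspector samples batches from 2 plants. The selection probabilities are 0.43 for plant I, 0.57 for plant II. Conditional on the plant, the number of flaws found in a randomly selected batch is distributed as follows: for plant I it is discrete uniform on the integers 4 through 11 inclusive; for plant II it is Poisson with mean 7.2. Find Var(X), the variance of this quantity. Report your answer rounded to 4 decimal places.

6.3836

Per component, I: μ=7.5, E[X²]=61.5; II: μ=7.2, E[X²]=59.04.
E[X] = 0.43·7.5 + 0.57·7.2 = 7.329.
E[X²] = 0.43·61.5 + 0.57·59.04 = 60.0978.
Var(X) = E[X²] − (E[X])² = 60.0978 − 53.7142 = 6.38356.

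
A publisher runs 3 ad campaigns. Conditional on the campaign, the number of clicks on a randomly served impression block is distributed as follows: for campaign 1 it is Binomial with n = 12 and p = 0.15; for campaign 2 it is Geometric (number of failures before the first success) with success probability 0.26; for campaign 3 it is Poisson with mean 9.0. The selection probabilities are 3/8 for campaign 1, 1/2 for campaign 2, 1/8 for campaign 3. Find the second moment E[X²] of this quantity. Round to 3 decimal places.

For each component E[X²] = Var + (mean)², giving 1: 4.77; 2: 19.0473; 3: 90.
Overall E[X²] = 0.375·4.77 + 0.5·19.0473 + 0.125·90 = 22.5624.

22.562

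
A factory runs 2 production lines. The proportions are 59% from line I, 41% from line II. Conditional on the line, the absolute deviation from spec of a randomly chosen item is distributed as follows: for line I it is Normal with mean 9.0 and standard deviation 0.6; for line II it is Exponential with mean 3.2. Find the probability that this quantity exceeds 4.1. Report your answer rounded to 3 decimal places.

0.704

Conditional on each line, P(X > 4.1): I: 1; II: 0.27769.
By total probability, P(X > 4.1) = 0.59·1 + 0.41·0.27769 = 0.703853.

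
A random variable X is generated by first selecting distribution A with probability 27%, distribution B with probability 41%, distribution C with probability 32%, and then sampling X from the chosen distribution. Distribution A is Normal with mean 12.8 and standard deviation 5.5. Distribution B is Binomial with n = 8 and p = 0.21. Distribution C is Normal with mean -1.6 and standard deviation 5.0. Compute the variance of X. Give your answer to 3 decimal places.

Per component, A: μ=12.8, E[X²]=194.09; B: μ=1.68, E[X²]=4.1496; C: μ=-1.6, E[X²]=27.56.
E[X] = 0.27·12.8 + 0.41·1.68 + 0.32·-1.6 = 3.6328.
E[X²] = 0.27·194.09 + 0.41·4.1496 + 0.32·27.56 = 62.9248.
Var(X) = E[X²] − (E[X])² = 62.9248 − 13.1972 = 49.7276.

49.728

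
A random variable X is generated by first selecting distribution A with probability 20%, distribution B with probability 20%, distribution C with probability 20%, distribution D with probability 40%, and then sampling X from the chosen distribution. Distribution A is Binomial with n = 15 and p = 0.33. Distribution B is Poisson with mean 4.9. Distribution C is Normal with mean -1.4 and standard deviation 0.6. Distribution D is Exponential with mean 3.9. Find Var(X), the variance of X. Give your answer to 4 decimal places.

Per component, A: μ=4.95, E[X²]=27.819; B: μ=4.9, E[X²]=28.91; C: μ=-1.4, E[X²]=2.32; D: μ=3.9, E[X²]=30.42.
E[X] = 0.2·4.95 + 0.2·4.9 + 0.2·-1.4 + 0.4·3.9 = 3.25.
E[X²] = 0.2·27.819 + 0.2·28.91 + 0.2·2.32 + 0.4·30.42 = 23.9778.
Var(X) = E[X²] − (E[X])² = 23.9778 − 10.5625 = 13.4153.

13.4153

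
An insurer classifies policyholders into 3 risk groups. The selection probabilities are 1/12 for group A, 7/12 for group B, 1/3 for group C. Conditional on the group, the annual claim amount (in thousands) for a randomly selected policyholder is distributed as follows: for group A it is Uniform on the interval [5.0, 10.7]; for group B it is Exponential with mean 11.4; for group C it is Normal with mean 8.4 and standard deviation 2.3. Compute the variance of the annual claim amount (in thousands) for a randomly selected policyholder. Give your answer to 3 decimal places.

Per component, A: μ=7.85, E[X²]=64.33; B: μ=11.4, E[X²]=259.92; C: μ=8.4, E[X²]=75.85.
E[X] = 0.0833333·7.85 + 0.583333·11.4 + 0.333333·8.4 = 10.1042.
E[X²] = 0.0833333·64.33 + 0.583333·259.92 + 0.333333·75.85 = 182.264.
Var(X) = E[X²] − (E[X])² = 182.264 − 102.094 = 80.17.

80.170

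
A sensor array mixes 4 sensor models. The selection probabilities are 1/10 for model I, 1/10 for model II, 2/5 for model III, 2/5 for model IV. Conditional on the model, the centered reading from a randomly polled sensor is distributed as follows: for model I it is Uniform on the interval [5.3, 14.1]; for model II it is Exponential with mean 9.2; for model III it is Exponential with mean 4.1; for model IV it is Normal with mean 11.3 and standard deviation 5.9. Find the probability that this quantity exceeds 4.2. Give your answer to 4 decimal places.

Conditional on each model, P(X > 4.2): I: 1; II: 0.633483; III: 0.359015; IV: 0.885587.
By total probability, P(X > 4.2) = 0.1·1 + 0.1·0.633483 + 0.4·0.359015 + 0.4·0.885587 = 0.661189.

0.6612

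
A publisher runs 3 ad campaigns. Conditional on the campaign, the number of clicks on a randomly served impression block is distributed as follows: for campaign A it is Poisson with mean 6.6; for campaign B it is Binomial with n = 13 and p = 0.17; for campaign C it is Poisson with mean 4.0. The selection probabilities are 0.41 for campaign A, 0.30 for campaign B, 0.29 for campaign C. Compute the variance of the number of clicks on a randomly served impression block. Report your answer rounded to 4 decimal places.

7.8693

Per component, A: μ=6.6, E[X²]=50.16; B: μ=2.21, E[X²]=6.7184; C: μ=4, E[X²]=20.
E[X] = 0.41·6.6 + 0.3·2.21 + 0.29·4 = 4.529.
E[X²] = 0.41·50.16 + 0.3·6.7184 + 0.29·20 = 28.3811.
Var(X) = E[X²] − (E[X])² = 28.3811 − 20.5118 = 7.86928.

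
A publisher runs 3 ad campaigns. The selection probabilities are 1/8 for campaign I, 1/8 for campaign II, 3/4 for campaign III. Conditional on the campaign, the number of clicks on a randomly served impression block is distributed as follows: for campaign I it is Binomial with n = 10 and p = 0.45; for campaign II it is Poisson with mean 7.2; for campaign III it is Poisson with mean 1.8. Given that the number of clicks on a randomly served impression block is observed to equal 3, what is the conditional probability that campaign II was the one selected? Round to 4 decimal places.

0.0395

Likelihoods P(X=3 | ·): I: 0.166478; II: 0.0464436; III: 0.160671.
Posterior ∝ prior × likelihood. Numerator for II: 0.125·0.0464436 = 0.00580545.
Normalizing constant: 0.125·0.166478 + 0.125·0.0464436 + 0.75·0.160671 = 0.147118.
P(II | observation) = 0.00580545 / 0.147118 = 0.0394612.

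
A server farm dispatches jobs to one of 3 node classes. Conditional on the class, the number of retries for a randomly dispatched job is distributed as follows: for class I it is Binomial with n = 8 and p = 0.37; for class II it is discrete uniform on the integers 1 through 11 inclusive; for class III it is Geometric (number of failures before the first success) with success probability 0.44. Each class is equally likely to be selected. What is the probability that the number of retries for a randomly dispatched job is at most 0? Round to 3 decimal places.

0.155

Conditional on each class, P(X ≤ 0): I: 0.0248156; II: 0; III: 0.44.
By total probability, P(X ≤ 0) = 0.333333·0.0248156 + 0.333333·0 + 0.333333·0.44 = 0.154939.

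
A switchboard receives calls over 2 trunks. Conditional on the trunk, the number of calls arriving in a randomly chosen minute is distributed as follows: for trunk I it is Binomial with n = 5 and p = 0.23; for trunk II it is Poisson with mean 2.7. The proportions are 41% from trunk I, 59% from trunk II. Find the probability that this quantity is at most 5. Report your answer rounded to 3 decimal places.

Conditional on each trunk, P(X ≤ 5): I: 1; II: 0.943268.
By total probability, P(X ≤ 5) = 0.41·1 + 0.59·0.943268 = 0.966528.

0.967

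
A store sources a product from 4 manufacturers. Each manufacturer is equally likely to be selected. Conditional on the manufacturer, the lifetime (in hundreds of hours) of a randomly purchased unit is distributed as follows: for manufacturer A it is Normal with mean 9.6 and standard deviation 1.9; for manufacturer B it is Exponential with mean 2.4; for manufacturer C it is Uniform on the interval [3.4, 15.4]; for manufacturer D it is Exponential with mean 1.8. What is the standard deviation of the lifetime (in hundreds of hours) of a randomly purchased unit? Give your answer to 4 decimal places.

Per component, A: μ=9.6, E[X²]=95.77; B: μ=2.4, E[X²]=11.52; C: μ=9.4, E[X²]=100.36; D: μ=1.8, E[X²]=6.48.
E[X] = 0.25·9.6 + 0.25·2.4 + 0.25·9.4 + 0.25·1.8 = 5.8.
E[X²] = 0.25·95.77 + 0.25·11.52 + 0.25·100.36 + 0.25·6.48 = 53.5325.
Var(X) = E[X²] − (E[X])² = 53.5325 − 33.64 = 19.8925.
SD(X) = √19.8925 = 4.4601.

4.4601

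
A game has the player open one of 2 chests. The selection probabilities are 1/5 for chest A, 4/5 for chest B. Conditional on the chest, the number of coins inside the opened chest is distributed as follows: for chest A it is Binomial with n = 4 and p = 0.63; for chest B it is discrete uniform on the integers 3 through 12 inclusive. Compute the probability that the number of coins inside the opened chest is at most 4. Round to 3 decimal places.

0.360

Conditional on each chest, P(X ≤ 4): A: 1; B: 0.2.
By total probability, P(X ≤ 4) = 0.2·1 + 0.8·0.2 = 0.36.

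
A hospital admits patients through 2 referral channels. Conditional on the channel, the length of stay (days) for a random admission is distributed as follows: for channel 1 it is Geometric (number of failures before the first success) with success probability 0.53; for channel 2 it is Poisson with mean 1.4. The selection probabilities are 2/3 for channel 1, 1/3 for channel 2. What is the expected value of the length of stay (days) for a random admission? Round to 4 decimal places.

Component means — 1: 0.886792; 2: 1.4.
E[X] = 0.666667·0.886792 + 0.333333·1.4 = 1.05786.

1.0579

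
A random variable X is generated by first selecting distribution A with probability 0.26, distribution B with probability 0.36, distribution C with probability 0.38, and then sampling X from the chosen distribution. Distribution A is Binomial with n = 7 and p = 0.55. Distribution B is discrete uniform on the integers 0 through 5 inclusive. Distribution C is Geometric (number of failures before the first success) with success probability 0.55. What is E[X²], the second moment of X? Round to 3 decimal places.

8.424

For each component E[X²] = Var + (mean)², giving A: 16.555; B: 9.16667; C: 2.15702.
Overall E[X²] = 0.26·16.555 + 0.36·9.16667 + 0.38·2.15702 = 8.42397.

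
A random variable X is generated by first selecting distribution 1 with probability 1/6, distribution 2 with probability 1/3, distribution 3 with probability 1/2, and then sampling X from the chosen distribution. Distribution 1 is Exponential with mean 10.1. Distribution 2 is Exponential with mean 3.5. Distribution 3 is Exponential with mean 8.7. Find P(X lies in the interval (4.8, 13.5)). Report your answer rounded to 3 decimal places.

0.319

Conditional on each component, P(4.8 < X < 13.5): 1: 0.359003; 2: 0.232616; 3: 0.364074.
By total probability, P(4.8 < X < 13.5) = 0.166667·0.359003 + 0.333333·0.232616 + 0.5·0.364074 = 0.319409.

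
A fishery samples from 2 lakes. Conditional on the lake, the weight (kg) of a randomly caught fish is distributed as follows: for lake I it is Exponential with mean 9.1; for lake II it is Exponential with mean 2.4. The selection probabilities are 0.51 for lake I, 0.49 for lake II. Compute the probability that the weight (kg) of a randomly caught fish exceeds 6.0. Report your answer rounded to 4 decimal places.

0.3040

Conditional on each lake, P(X > 6.0): I: 0.517192; II: 0.082085.
By total probability, P(X > 6.0) = 0.51·0.517192 + 0.49·0.082085 = 0.30399.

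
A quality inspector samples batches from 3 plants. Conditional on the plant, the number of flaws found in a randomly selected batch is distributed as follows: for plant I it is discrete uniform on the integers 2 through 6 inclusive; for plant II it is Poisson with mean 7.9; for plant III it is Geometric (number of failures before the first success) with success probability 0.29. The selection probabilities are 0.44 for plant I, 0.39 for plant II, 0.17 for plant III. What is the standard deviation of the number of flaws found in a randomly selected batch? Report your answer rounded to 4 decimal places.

Per component, I: μ=4, E[X²]=18; II: μ=7.9, E[X²]=70.31; III: μ=2.44828, E[X²]=14.4364.
E[X] = 0.44·4 + 0.39·7.9 + 0.17·2.44828 = 5.25721.
E[X²] = 0.44·18 + 0.39·70.31 + 0.17·14.4364 = 37.7951.
Var(X) = E[X²] − (E[X])² = 37.7951 − 27.6382 = 10.1569.
SD(X) = √10.1569 = 3.18698.

3.1870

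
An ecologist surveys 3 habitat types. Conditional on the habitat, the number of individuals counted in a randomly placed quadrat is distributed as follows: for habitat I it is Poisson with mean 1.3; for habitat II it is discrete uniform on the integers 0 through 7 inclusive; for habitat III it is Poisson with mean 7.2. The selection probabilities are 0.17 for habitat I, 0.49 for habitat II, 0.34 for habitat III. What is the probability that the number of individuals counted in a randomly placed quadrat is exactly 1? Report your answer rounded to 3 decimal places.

Conditional on each habitat, P(X = 1): I: 0.354291; II: 0.125; III: 0.00537542.
By total probability, P(X = 1) = 0.17·0.354291 + 0.49·0.125 + 0.34·0.00537542 = 0.123307.

0.123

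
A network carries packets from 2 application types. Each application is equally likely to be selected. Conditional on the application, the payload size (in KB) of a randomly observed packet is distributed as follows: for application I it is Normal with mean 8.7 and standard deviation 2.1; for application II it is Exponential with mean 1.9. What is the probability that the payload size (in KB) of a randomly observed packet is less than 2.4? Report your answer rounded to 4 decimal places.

Conditional on each application, P(X < 2.4): I: 0.0013499; II: 0.71724.
By total probability, P(X < 2.4) = 0.5·0.0013499 + 0.5·0.71724 = 0.359295.

0.3593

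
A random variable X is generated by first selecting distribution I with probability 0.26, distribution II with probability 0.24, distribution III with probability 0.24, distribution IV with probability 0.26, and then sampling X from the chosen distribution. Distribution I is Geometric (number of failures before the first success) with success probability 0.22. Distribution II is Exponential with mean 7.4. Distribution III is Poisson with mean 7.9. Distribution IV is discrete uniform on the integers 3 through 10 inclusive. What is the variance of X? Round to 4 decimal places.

23.4812

Per component, I: μ=3.54545, E[X²]=28.686; II: μ=7.4, E[X²]=109.52; III: μ=7.9, E[X²]=70.31; IV: μ=6.5, E[X²]=47.5.
E[X] = 0.26·3.54545 + 0.24·7.4 + 0.24·7.9 + 0.26·6.5 = 6.28382.
E[X²] = 0.26·28.686 + 0.24·109.52 + 0.24·70.31 + 0.26·47.5 = 62.9675.
Var(X) = E[X²] − (E[X])² = 62.9675 − 39.4864 = 23.4812.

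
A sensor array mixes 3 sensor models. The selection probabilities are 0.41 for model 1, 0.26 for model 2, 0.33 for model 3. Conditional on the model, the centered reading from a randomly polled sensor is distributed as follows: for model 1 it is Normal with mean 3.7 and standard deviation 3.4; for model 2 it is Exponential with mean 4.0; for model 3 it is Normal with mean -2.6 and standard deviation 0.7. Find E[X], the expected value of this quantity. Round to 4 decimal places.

Component means — 1: 3.7; 2: 4; 3: -2.6.
E[X] = 0.41·3.7 + 0.26·4 + 0.33·-2.6 = 1.699.

1.6990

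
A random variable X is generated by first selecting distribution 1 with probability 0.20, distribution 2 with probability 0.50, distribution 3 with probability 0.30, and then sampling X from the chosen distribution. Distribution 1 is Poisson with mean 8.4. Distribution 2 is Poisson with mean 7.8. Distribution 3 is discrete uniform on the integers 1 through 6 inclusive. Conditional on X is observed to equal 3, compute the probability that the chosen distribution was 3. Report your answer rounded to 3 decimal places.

0.708

Likelihoods P(X=3 | ·): 1: 0.0222133; 2: 0.0324068; 3: 0.166667.
Posterior ∝ prior × likelihood. Numerator for 3: 0.3·0.166667 = 0.05.
Normalizing constant: 0.2·0.0222133 + 0.5·0.0324068 + 0.3·0.166667 = 0.070646.
P(3 | observation) = 0.05 / 0.070646 = 0.707754.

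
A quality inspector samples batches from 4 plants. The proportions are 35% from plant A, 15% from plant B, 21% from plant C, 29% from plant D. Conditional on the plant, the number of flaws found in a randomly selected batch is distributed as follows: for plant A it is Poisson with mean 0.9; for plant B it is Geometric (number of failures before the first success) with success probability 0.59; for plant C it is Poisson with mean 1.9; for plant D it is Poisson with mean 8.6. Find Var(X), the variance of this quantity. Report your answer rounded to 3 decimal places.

14.976

Per component, A: μ=0.9, E[X²]=1.71; B: μ=0.694915, E[X²]=1.66073; C: μ=1.9, E[X²]=5.51; D: μ=8.6, E[X²]=82.56.
E[X] = 0.35·0.9 + 0.15·0.694915 + 0.21·1.9 + 0.29·8.6 = 3.31224.
E[X²] = 0.35·1.71 + 0.15·1.66073 + 0.21·5.51 + 0.29·82.56 = 25.9471.
Var(X) = E[X²] − (E[X])² = 25.9471 − 10.9709 = 14.9762.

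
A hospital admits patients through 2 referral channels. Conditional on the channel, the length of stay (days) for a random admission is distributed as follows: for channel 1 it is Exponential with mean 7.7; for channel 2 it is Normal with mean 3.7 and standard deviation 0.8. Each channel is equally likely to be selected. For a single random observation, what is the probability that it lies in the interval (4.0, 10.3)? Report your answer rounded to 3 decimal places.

0.343

Conditional on each channel, P(4.0 < X < 10.3): 1: 0.332371; 2: 0.35383.
By total probability, P(4.0 < X < 10.3) = 0.5·0.332371 + 0.5·0.35383 = 0.343101.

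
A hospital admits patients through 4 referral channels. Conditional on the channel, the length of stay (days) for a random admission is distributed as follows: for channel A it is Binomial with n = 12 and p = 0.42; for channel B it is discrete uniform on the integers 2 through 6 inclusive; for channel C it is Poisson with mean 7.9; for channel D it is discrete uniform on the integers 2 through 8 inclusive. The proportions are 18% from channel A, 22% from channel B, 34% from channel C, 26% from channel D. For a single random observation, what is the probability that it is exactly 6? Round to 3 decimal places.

0.158

Conditional on each channel, P(X = 6): A: 0.193079; B: 0.2; C: 0.125171; D: 0.142857.
By total probability, P(X = 6) = 0.18·0.193079 + 0.22·0.2 + 0.34·0.125171 + 0.26·0.142857 = 0.158455.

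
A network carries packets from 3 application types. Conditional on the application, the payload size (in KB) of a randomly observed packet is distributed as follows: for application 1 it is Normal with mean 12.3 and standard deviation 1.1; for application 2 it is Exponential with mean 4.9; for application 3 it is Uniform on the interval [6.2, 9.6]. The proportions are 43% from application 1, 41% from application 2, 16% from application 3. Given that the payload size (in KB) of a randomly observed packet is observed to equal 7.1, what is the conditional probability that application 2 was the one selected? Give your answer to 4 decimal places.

0.2945

Likelihoods f(7.1 | ·): 1: 5.09219e-06; 2: 0.0479204; 3: 0.294118.
Posterior ∝ prior × likelihood. Numerator for 2: 0.41·0.0479204 = 0.0196473.
Normalizing constant: 0.43·5.09219e-06 + 0.41·0.0479204 + 0.16·0.294118 = 0.0667084.
P(2 | observation) = 0.0196473 / 0.0667084 = 0.294526.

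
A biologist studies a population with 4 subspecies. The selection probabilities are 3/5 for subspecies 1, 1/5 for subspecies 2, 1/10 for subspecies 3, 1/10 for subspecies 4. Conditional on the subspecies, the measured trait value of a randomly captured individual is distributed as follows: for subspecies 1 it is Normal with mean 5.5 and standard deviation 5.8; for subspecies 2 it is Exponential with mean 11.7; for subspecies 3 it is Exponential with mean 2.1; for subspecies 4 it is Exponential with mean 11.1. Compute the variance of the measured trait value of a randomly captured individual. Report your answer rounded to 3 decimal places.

Per component, 1: μ=5.5, E[X²]=63.89; 2: μ=11.7, E[X²]=273.78; 3: μ=2.1, E[X²]=8.82; 4: μ=11.1, E[X²]=246.42.
E[X] = 0.6·5.5 + 0.2·11.7 + 0.1·2.1 + 0.1·11.1 = 6.96.
E[X²] = 0.6·63.89 + 0.2·273.78 + 0.1·8.82 + 0.1·246.42 = 118.614.
Var(X) = E[X²] − (E[X])² = 118.614 − 48.4416 = 70.1724.

70.172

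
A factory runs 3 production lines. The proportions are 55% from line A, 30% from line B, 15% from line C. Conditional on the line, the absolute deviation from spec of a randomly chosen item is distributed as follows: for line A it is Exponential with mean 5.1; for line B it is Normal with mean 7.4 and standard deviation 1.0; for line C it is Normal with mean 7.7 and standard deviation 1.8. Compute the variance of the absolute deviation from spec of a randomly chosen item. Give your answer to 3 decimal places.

16.526

Per component, A: μ=5.1, E[X²]=52.02; B: μ=7.4, E[X²]=55.76; C: μ=7.7, E[X²]=62.53.
E[X] = 0.55·5.1 + 0.3·7.4 + 0.15·7.7 = 6.18.
E[X²] = 0.55·52.02 + 0.3·55.76 + 0.15·62.53 = 54.7185.
Var(X) = E[X²] − (E[X])² = 54.7185 − 38.1924 = 16.5261.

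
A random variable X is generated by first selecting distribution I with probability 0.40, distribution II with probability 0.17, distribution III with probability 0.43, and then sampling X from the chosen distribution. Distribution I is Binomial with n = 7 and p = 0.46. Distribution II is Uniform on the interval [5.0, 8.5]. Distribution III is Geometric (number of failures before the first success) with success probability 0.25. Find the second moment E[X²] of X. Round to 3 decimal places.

For each component E[X²] = Var + (mean)², giving I: 12.1072; II: 46.5833; III: 21.
Overall E[X²] = 0.4·12.1072 + 0.17·46.5833 + 0.43·21 = 21.792.

21.792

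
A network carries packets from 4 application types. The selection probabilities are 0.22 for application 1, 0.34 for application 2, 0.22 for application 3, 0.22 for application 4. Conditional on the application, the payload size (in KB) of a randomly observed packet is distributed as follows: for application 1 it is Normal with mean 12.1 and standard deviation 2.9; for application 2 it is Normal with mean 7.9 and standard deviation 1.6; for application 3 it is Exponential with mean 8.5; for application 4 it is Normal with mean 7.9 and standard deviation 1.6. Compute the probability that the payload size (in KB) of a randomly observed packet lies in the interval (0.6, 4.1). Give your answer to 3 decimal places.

Conditional on each application, P(0.6 < X < 4.1): 1: 0.00286567; 2: 0.00877195; 3: 0.314516; 4: 0.00877195.
By total probability, P(0.6 < X < 4.1) = 0.22·0.00286567 + 0.34·0.00877195 + 0.22·0.314516 + 0.22·0.00877195 = 0.0747363.

0.075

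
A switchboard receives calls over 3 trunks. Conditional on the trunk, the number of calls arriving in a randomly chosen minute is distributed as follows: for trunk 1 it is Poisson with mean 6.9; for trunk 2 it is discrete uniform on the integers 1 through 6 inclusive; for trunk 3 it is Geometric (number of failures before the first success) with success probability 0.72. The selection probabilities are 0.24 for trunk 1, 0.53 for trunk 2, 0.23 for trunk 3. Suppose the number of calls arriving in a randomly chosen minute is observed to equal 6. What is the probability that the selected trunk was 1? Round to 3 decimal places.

0.291

Likelihoods P(X=6 | ·): 1: 0.151053; 2: 0.166667; 3: 0.000346961.
Posterior ∝ prior × likelihood. Numerator for 1: 0.24·0.151053 = 0.0362528.
Normalizing constant: 0.24·0.151053 + 0.53·0.166667 + 0.23·0.000346961 = 0.124666.
P(1 | observation) = 0.0362528 / 0.124666 = 0.290799.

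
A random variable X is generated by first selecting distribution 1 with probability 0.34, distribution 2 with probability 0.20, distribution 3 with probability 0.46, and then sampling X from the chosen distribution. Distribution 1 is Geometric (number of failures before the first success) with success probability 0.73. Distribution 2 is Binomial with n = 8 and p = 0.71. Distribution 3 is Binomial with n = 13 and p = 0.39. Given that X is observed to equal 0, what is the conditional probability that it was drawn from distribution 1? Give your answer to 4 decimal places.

Likelihoods P(X=0 | ·): 1: 0.73; 2: 5.00246e-05; 3: 0.00161915.
Posterior ∝ prior × likelihood. Numerator for 1: 0.34·0.73 = 0.2482.
Normalizing constant: 0.34·0.73 + 0.2·5.00246e-05 + 0.46·0.00161915 = 0.248955.
P(1 | observation) = 0.2482 / 0.248955 = 0.996968.

0.9970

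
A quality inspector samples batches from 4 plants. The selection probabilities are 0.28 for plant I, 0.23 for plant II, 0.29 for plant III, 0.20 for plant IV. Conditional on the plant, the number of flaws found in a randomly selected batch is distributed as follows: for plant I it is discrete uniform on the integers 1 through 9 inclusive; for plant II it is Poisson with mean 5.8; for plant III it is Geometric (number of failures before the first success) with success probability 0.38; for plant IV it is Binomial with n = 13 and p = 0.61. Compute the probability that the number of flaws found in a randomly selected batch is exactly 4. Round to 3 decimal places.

0.084

Conditional on each plant, P(X = 4): I: 0.111111; II: 0.142755; III: 0.0561501; IV: 0.0206636.
By total probability, P(X = 4) = 0.28·0.111111 + 0.23·0.142755 + 0.29·0.0561501 + 0.2·0.0206636 = 0.0843611.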